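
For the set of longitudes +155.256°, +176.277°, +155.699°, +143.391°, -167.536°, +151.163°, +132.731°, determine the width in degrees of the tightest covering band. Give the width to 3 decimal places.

Sort the longitudes: -167.536°, +132.731°, +143.391°, +151.163°, +155.256°, +155.699°, +176.277°.
Eastward gaps between consecutive values (wrapping around): 300.267°, 10.660°, 7.772°, 4.093°, 0.443°, 20.578°, 16.187°.
Largest gap = 300.267° ⇒ minimal covering band is its complement: 360° − 300.267° = 59.733°.
Band runs from +132.731° eastward to -167.536°, crossing the antimeridian.

59.733°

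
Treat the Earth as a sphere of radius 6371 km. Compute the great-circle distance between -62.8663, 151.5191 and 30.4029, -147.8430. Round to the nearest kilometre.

11667 km

Δλ = -147.8430 − 151.5191 = -299.3621°; wrapped into (−180°, 180°]: 60.6379°.
Δφ = 30.4029 − -62.8663 = 93.2692°.
a = sin²(Δφ/2) + cos φ₁ · cos φ₂ · sin²(Δλ/2) = 0.628754.
c = 2·atan2(√a, √(1−a)) = 1.83124 rad → d = 6371·c ≈ 11666.83 km.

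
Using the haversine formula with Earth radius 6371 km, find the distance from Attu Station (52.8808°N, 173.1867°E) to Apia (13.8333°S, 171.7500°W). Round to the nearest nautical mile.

4081 nmi

Δλ = -171.7500 − 173.1867 = -344.9367°; wrapped into (−180°, 180°]: 15.0633°.
Δφ = -13.8333 − 52.8808 = -66.7141°.
a = sin²(Δφ/2) + cos φ₁ · cos φ₂ · sin²(Δλ/2) = 0.312407.
c = 2·atan2(√a, √(1−a)) = 1.18620 rad → d = 6371·c ≈ 7557.28 km ≈ 4080.60 nmi.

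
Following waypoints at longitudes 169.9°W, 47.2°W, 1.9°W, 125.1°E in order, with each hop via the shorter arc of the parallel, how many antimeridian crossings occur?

0

Leg 1: -169.9° → -47.2°, shortest Δλ = 122.7° (east) — does not cross 180°.
Leg 2: -47.2° → -1.9°, shortest Δλ = 45.3° (east) — does not cross 180°.
Leg 3: -1.9° → +125.1°, shortest Δλ = 127.0° (east) — does not cross 180°.
Total crossings: 0.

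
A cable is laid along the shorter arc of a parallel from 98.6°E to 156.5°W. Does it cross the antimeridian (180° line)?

Naïve |-156.5 − 98.6| = 255.1° > 180°, so the shorter arc goes the other way round — across 180°.
Signed shortest Δλ = ((-156.5 − 98.6 + 180) mod 360) − 180 = 104.9°.
Going east by 104.9° from +98.6° passes through 180° before reaching -156.5°.

Yes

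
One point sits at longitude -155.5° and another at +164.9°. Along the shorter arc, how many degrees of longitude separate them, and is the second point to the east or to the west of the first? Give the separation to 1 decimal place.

39.6° west

Raw difference: 164.9 − -155.5 = 320.4°.
Normalise into (−180°, 180°]: 320.4° − 360° = -39.6°.
Negative ⇒ the second point lies to the west; separation 39.6°.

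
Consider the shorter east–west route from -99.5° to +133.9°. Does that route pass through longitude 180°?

Naïve |133.9 − -99.5| = 233.4° > 180°, so the shorter arc goes the other way round — across 180°.
Signed shortest Δλ = ((133.9 − -99.5 + 180) mod 360) − 180 = -126.6°.
Going west by 126.6° from -99.5° passes through 180° before reaching +133.9°.

Yes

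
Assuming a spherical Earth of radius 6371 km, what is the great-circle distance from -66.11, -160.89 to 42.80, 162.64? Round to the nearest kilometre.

12507 km

Δλ = 162.64 − -160.89 = 323.53°; wrapped into (−180°, 180°]: -36.47°.
Δφ = 42.80 − -66.11 = 108.91°.
a = sin²(Δφ/2) + cos φ₁ · cos φ₂ · sin²(Δλ/2) = 0.691137.
c = 2·atan2(√a, √(1−a)) = 1.96305 rad → d = 6371·c ≈ 12506.60 km.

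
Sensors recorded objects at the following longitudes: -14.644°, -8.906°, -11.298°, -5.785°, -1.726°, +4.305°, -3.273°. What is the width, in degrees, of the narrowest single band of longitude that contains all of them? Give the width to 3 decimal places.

18.949°

Sort the longitudes: -14.644°, -11.298°, -8.906°, -5.785°, -3.273°, -1.726°, +4.305°.
Eastward gaps between consecutive values (wrapping around): 3.346°, 2.392°, 3.121°, 2.512°, 1.547°, 6.031°, 341.051°.
Largest gap = 341.051° ⇒ minimal covering band is its complement: 360° − 341.051° = 18.949°.
Band runs from -14.644° eastward to +4.305°.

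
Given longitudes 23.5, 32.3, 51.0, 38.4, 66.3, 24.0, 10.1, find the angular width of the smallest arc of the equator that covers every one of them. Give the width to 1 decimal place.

Sort the longitudes: +10.1°, +23.5°, +24.0°, +32.3°, +38.4°, +51.0°, +66.3°.
Eastward gaps between consecutive values (wrapping around): 13.4°, 0.5°, 8.3°, 6.1°, 12.6°, 15.3°, 303.8°.
Largest gap = 303.8° ⇒ minimal covering band is its complement: 360° − 303.8° = 56.2°.
Band runs from +10.1° eastward to +66.3°.

56.2°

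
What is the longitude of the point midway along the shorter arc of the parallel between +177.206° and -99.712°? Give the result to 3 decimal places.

-141.253°

Signed shortest Δλ from +177.206° to -99.712° is +83.082°.
Midpoint longitude = +177.206° + (+83.082°)/2 = +177.206° + 41.541° = +218.747°.
Normalise into (−180°, 180°]: -141.253°.
(The naïve average (+177.206 + -99.712)/2 = 38.747° is on the wrong side of the globe.)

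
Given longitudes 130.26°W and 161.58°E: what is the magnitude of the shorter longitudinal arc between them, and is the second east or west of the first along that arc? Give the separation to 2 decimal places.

Raw difference: 161.58 − -130.26 = 291.84°.
Normalise into (−180°, 180°]: 291.84° − 360° = -68.16°.
Negative ⇒ the second point lies to the west; separation 68.16°.

68.16° west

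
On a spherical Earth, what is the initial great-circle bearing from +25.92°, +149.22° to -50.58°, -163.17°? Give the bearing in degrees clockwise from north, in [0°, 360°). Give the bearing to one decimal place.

Δλ = -163.17 − 149.22 = -312.39°; wrapped into (−180°, 180°]: 47.61°.
θ = atan2( sin Δλ · cos φ₂ , cos φ₁ · sin φ₂ − sin φ₁ · cos φ₂ · cos Δλ )
  = atan2(0.46899, -0.88193) = 151.997° → normalised to [0°, 360°): 151.997°.

152.0°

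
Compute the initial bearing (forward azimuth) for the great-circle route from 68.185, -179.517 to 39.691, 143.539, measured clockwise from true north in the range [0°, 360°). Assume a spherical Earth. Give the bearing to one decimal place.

Δλ = 143.539 − -179.517 = 323.056°; wrapped into (−180°, 180°]: -36.944°.
θ = atan2( sin Δλ · cos φ₂ , cos φ₁ · sin φ₂ − sin φ₁ · cos φ₂ · cos Δλ )
  = atan2(-0.46250, -0.33363) = -125.806° → normalised to [0°, 360°): 234.194°.

234.2°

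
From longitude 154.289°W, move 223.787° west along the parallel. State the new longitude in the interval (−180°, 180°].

Start at -154.289°; shift −223.787° → -378.076°.
-378.076° lies outside (−180°, 180°]; add 360° → -18.076°.

18.076°W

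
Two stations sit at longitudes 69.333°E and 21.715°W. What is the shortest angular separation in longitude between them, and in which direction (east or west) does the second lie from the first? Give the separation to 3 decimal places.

Raw difference: -21.715 − 69.333 = -91.048°.
Normalise into (−180°, 180°]: -91.048° stays -91.048°.
Negative ⇒ the second point lies to the west; separation 91.048°.

91.048° west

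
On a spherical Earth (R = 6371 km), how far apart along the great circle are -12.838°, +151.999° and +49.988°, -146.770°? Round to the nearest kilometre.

Δλ = -146.770 − 151.999 = -298.769°; wrapped into (−180°, 180°]: 61.231°.
Δφ = 49.988 − -12.838 = 62.826°.
a = sin²(Δφ/2) + cos φ₁ · cos φ₂ · sin²(Δλ/2) = 0.434240.
c = 2·atan2(√a, √(1−a)) = 1.43889 rad → d = 6371·c ≈ 9167.19 km.

9167 km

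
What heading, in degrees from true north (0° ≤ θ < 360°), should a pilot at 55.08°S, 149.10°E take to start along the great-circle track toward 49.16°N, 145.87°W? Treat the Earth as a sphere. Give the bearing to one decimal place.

42.0°

Δλ = -145.87 − 149.10 = -294.97°; wrapped into (−180°, 180°]: 65.03°.
θ = atan2( sin Δλ · cos φ₂ , cos φ₁ · sin φ₂ − sin φ₁ · cos φ₂ · cos Δλ )
  = atan2(0.59282, 0.65942) = 41.956° → normalised to [0°, 360°): 41.956°.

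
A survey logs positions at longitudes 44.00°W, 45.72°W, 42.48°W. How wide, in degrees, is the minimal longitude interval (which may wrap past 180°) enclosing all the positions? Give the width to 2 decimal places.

3.24°

Sort the longitudes: -45.72°, -44.00°, -42.48°.
Eastward gaps between consecutive values (wrapping around): 1.72°, 1.52°, 356.76°.
Largest gap = 356.76° ⇒ minimal covering band is its complement: 360° − 356.76° = 3.24°.
Band runs from -45.72° eastward to -42.48°.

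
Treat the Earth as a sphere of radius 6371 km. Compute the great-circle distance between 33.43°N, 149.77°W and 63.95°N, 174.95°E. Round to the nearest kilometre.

Δλ = 174.95 − -149.77 = 324.72°; wrapped into (−180°, 180°]: -35.28°.
Δφ = 63.95 − 33.43 = 30.52°.
a = sin²(Δφ/2) + cos φ₁ · cos φ₂ · sin²(Δλ/2) = 0.102930.
c = 2·atan2(√a, √(1−a)) = 0.65321 rad → d = 6371·c ≈ 4161.57 km.

4162 km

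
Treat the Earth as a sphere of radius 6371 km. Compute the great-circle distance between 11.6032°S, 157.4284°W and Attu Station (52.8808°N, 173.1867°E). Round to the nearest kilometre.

Δλ = 173.1867 − -157.4284 = 330.6151°; wrapped into (−180°, 180°]: -29.3849°.
Δφ = 52.8808 − -11.6032 = 64.4840°.
a = sin²(Δφ/2) + cos φ₁ · cos φ₂ · sin²(Δλ/2) = 0.322646.
c = 2·atan2(√a, √(1−a)) = 1.20819 rad → d = 6371·c ≈ 7697.40 km.

7697 km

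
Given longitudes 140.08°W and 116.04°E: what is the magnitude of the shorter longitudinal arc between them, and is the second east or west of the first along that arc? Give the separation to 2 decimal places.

Raw difference: 116.04 − -140.08 = 256.12°.
Normalise into (−180°, 180°]: 256.12° − 360° = -103.88°.
Negative ⇒ the second point lies to the west; separation 103.88°.

103.88° west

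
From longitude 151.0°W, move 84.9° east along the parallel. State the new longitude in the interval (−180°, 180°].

66.1°W

Start at -151.0°; shift +84.9° → -66.1°.
-66.1° already lies in (−180°, 180°].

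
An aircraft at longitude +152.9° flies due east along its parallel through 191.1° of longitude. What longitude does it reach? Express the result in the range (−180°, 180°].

Start at +152.9°; shift +191.1° → +344.0°.
+344.0° lies outside (−180°, 180°]; subtract 360° → -16.0°.

-16.0°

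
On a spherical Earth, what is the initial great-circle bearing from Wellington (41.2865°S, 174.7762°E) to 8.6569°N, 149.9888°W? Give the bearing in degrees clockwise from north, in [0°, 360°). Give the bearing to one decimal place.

41.4°

Δλ = -149.9888 − 174.7762 = -324.7650°; wrapped into (−180°, 180°]: 35.2350°.
θ = atan2( sin Δλ · cos φ₂ , cos φ₁ · sin φ₂ − sin φ₁ · cos φ₂ · cos Δλ )
  = atan2(0.57036, 0.64590) = 41.446° → normalised to [0°, 360°): 41.446°.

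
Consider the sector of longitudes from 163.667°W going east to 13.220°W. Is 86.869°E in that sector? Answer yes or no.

Band width going east from -163.667° to -13.220°: ((-13.220 − -163.667) mod 360) = 150.447°.
Offset of +86.869° east of the west edge: ((86.869 − -163.667) mod 360) = 250.536°.
250.536° > 150.447° ⇒ outside.

No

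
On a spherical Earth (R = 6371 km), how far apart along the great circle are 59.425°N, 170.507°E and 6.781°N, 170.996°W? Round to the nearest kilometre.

6060 km

Δλ = -170.996 − 170.507 = -341.503°; wrapped into (−180°, 180°]: 18.497°.
Δφ = 6.781 − 59.425 = -52.644°.
a = sin²(Δφ/2) + cos φ₁ · cos φ₂ · sin²(Δλ/2) = 0.209664.
c = 2·atan2(√a, √(1−a)) = 0.95124 rad → d = 6371·c ≈ 6060.37 km.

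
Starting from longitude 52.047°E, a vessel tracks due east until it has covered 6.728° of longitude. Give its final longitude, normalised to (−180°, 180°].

58.775°E

Start at +52.047°; shift +6.728° → +58.775°.
+58.775° already lies in (−180°, 180°].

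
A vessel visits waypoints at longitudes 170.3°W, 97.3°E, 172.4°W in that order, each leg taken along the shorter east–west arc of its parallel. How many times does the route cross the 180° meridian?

2

Leg 1: -170.3° → +97.3°, shortest Δλ = -92.4° (west) — crosses 180°.
Leg 2: +97.3° → -172.4°, shortest Δλ = 90.3° (east) — crosses 180°.
Total crossings: 2.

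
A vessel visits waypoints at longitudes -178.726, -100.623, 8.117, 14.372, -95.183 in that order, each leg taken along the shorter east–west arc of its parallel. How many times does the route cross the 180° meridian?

0

Leg 1: -178.726° → -100.623°, shortest Δλ = 78.103° (east) — does not cross 180°.
Leg 2: -100.623° → +8.117°, shortest Δλ = 108.74° (east) — does not cross 180°.
Leg 3: +8.117° → +14.372°, shortest Δλ = 6.255° (east) — does not cross 180°.
Leg 4: +14.372° → -95.183°, shortest Δλ = -109.555° (west) — does not cross 180°.
Total crossings: 0.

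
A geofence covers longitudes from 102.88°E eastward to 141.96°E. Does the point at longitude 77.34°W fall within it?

Band width going east from +102.88° to +141.96°: ((141.96 − 102.88) mod 360) = 39.08°.
Offset of -77.34° east of the west edge: ((-77.34 − 102.88) mod 360) = 179.78°.
179.78° > 39.08° ⇒ outside.

No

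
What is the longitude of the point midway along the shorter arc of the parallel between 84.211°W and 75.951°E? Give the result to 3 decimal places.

Signed shortest Δλ from -84.211° to +75.951° is +160.162°.
Midpoint longitude = -84.211° + (+160.162°)/2 = -84.211° + 80.081° = -4.130°.

4.130°W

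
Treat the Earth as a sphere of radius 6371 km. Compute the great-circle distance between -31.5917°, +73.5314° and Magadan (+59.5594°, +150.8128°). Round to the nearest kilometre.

Δλ = 150.8128 − 73.5314 = 77.2814°.
Δφ = 59.5594 − -31.5917 = 91.1511°.
a = sin²(Δφ/2) + cos φ₁ · cos φ₂ · sin²(Δλ/2) = 0.678318.
c = 2·atan2(√a, √(1−a)) = 1.93546 rad → d = 6371·c ≈ 12330.83 km.

12331 km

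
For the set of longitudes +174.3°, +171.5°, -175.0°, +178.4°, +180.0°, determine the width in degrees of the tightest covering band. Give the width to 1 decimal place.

13.5°

Sort the longitudes: -175.0°, +171.5°, +174.3°, +178.4°, +180.0°.
Eastward gaps between consecutive values (wrapping around): 346.5°, 2.8°, 4.1°, 1.6°, 5.0°.
Largest gap = 346.5° ⇒ minimal covering band is its complement: 360° − 346.5° = 13.5°.
Band runs from +171.5° eastward to -175.0°, crossing the antimeridian.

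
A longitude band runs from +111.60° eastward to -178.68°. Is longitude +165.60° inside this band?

Yes

Band width going east from +111.60° to -178.68°: ((-178.68 − 111.60) mod 360) = 69.72°.
Offset of +165.60° east of the west edge: ((165.60 − 111.60) mod 360) = 54.00°.
54.00° ≤ 69.72° ⇒ inside.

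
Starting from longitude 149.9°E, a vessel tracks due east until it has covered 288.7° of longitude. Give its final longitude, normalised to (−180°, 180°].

Start at +149.9°; shift +288.7° → +438.6°.
+438.6° lies outside (−180°, 180°]; subtract 360° → +78.6°.

78.6°E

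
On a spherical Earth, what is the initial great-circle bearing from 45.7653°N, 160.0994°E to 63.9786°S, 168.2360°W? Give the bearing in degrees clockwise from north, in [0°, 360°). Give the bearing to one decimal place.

165.6°

Δλ = -168.2360 − 160.0994 = -328.3354°; wrapped into (−180°, 180°]: 31.6646°.
θ = atan2( sin Δλ · cos φ₂ , cos φ₁ · sin φ₂ − sin φ₁ · cos φ₂ · cos Δλ )
  = atan2(0.23030, -0.89442) = 165.561° → normalised to [0°, 360°): 165.561°.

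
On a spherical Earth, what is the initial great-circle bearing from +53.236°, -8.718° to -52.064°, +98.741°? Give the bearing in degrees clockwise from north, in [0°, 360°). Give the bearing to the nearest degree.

119°

Δλ = 98.741 − -8.718 = 107.459°.
θ = atan2( sin Δλ · cos φ₂ , cos φ₁ · sin φ₂ − sin φ₁ · cos φ₂ · cos Δλ )
  = atan2(0.58646, -0.32429) = 118.941° → normalised to [0°, 360°): 118.941°.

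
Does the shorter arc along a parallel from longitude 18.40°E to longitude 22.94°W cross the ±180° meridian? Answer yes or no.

No

Signed shortest Δλ = ((-22.94 − 18.40 + 180) mod 360) − 180 = -41.34°.
Going west by 41.34° from +18.40° reaches -22.94° without touching 180°.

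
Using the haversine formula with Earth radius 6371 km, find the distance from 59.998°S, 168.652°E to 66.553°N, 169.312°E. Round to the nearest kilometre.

14072 km

Δλ = 169.312 − 168.652 = 0.660°.
Δφ = 66.553 − -59.998 = 126.551°.
a = sin²(Δφ/2) + cos φ₁ · cos φ₂ · sin²(Δλ/2) = 0.797776.
c = 2·atan2(√a, √(1−a)) = 2.20875 rad → d = 6371·c ≈ 14071.93 km.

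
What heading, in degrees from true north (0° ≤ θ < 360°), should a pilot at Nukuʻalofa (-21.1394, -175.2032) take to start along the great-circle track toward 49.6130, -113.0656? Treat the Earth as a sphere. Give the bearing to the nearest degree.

35°

Δλ = -113.0656 − -175.2032 = 62.1376°.
θ = atan2( sin Δλ · cos φ₂ , cos φ₁ · sin φ₂ − sin φ₁ · cos φ₂ · cos Δλ )
  = atan2(0.57283, 0.81964) = 34.949° → normalised to [0°, 360°): 34.949°.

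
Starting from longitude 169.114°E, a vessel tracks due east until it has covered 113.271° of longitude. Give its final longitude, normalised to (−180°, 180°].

Start at +169.114°; shift +113.271° → +282.385°.
+282.385° lies outside (−180°, 180°]; subtract 360° → -77.615°.

77.615°W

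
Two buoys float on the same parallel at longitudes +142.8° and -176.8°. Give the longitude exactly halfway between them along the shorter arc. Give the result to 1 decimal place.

+163.0°

Signed shortest Δλ from +142.8° to -176.8° is +40.4°.
Midpoint longitude = +142.8° + (+40.4°)/2 = +142.8° + 20.2° = +163.0°.
(The naïve average (+142.8 + -176.8)/2 = -17.0° is on the wrong side of the globe.)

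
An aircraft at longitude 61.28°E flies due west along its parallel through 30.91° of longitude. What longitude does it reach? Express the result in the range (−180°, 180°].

Start at +61.28°; shift −30.91° → +30.37°.
+30.37° already lies in (−180°, 180°].

30.37°E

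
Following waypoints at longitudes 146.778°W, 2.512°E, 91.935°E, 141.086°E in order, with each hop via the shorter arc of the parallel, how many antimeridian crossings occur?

0

Leg 1: -146.778° → +2.512°, shortest Δλ = 149.29° (east) — does not cross 180°.
Leg 2: +2.512° → +91.935°, shortest Δλ = 89.423° (east) — does not cross 180°.
Leg 3: +91.935° → +141.086°, shortest Δλ = 49.151° (east) — does not cross 180°.
Total crossings: 0.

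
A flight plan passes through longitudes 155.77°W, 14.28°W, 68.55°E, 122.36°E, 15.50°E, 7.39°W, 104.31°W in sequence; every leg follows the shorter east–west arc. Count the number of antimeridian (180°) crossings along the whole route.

0

Leg 1: -155.77° → -14.28°, shortest Δλ = 141.49° (east) — does not cross 180°.
Leg 2: -14.28° → +68.55°, shortest Δλ = 82.83° (east) — does not cross 180°.
Leg 3: +68.55° → +122.36°, shortest Δλ = 53.81° (east) — does not cross 180°.
Leg 4: +122.36° → +15.50°, shortest Δλ = -106.86° (west) — does not cross 180°.
Leg 5: +15.50° → -7.39°, shortest Δλ = -22.89° (west) — does not cross 180°.
Leg 6: -7.39° → -104.31°, shortest Δλ = -96.92° (west) — does not cross 180°.
Total crossings: 0.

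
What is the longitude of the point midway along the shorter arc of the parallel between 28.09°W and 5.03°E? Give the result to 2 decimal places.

Signed shortest Δλ from -28.09° to +5.03° is +33.12°.
Midpoint longitude = -28.09° + (+33.12°)/2 = -28.09° + 16.56° = -11.53°.

11.53°W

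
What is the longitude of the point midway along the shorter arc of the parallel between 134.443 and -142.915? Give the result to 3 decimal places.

+175.764°

Signed shortest Δλ from +134.443° to -142.915° is +82.642°.
Midpoint longitude = +134.443° + (+82.642°)/2 = +134.443° + 41.321° = +175.764°.
(The naïve average (+134.443 + -142.915)/2 = -4.236° is on the wrong side of the globe.)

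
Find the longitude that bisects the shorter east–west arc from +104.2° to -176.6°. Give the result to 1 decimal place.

Signed shortest Δλ from +104.2° to -176.6° is +79.2°.
Midpoint longitude = +104.2° + (+79.2°)/2 = +104.2° + 39.6° = +143.8°.
(The naïve average (+104.2 + -176.6)/2 = -36.2° is on the wrong side of the globe.)

+143.8°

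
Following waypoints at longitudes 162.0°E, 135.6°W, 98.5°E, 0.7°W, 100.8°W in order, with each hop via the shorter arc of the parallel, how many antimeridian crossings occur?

2

Leg 1: +162.0° → -135.6°, shortest Δλ = 62.4° (east) — crosses 180°.
Leg 2: -135.6° → +98.5°, shortest Δλ = -125.9° (west) — crosses 180°.
Leg 3: +98.5° → -0.7°, shortest Δλ = -99.2° (west) — does not cross 180°.
Leg 4: -0.7° → -100.8°, shortest Δλ = -100.1° (west) — does not cross 180°.
Total crossings: 2.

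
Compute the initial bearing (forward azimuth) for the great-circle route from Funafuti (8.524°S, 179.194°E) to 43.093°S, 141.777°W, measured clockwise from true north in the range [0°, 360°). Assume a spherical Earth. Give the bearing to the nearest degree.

Δλ = -141.777 − 179.194 = -320.971°; wrapped into (−180°, 180°]: 39.029°.
θ = atan2( sin Δλ · cos φ₂ , cos φ₁ · sin φ₂ − sin φ₁ · cos φ₂ · cos Δλ )
  = atan2(0.45985, -0.59155) = 142.140° → normalised to [0°, 360°): 142.140°.

142°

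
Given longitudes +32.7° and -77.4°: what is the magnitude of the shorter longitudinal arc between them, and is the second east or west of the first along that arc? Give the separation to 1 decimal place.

Raw difference: -77.4 − 32.7 = -110.1°.
Normalise into (−180°, 180°]: -110.1° stays -110.1°.
Negative ⇒ the second point lies to the west; separation 110.1°.

110.1° west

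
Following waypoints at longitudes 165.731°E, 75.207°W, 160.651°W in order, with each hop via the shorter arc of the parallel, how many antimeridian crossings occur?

Leg 1: +165.731° → -75.207°, shortest Δλ = 119.062° (east) — crosses 180°.
Leg 2: -75.207° → -160.651°, shortest Δλ = -85.444° (west) — does not cross 180°.
Total crossings: 1.

1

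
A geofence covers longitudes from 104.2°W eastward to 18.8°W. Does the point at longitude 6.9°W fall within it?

Band width going east from -104.2° to -18.8°: ((-18.8 − -104.2) mod 360) = 85.4°.
Offset of -6.9° east of the west edge: ((-6.9 − -104.2) mod 360) = 97.3°.
97.3° > 85.4° ⇒ outside.

No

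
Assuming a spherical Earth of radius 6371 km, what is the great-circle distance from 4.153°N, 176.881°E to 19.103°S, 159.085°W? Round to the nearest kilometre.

3688 km

Δλ = -159.085 − 176.881 = -335.966°; wrapped into (−180°, 180°]: 24.034°.
Δφ = -19.103 − 4.153 = -23.256°.
a = sin²(Δφ/2) + cos φ₁ · cos φ₂ · sin²(Δλ/2) = 0.081478.
c = 2·atan2(√a, √(1−a)) = 0.57894 rad → d = 6371·c ≈ 3688.43 km.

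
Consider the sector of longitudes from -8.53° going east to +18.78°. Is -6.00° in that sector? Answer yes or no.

Yes

Band width going east from -8.53° to +18.78°: ((18.78 − -8.53) mod 360) = 27.31°.
Offset of -6.00° east of the west edge: ((-6.00 − -8.53) mod 360) = 2.53°.
2.53° ≤ 27.31° ⇒ inside.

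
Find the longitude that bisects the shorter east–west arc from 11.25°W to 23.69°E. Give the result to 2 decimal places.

Signed shortest Δλ from -11.25° to +23.69° is +34.94°.
Midpoint longitude = -11.25° + (+34.94°)/2 = -11.25° + 17.47° = +6.22°.

6.22°E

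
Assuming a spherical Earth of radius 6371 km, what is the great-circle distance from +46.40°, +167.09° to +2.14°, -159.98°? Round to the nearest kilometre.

Δλ = -159.98 − 167.09 = -327.07°; wrapped into (−180°, 180°]: 32.93°.
Δφ = 2.14 − 46.40 = -44.26°.
a = sin²(Δφ/2) + cos φ₁ · cos φ₂ · sin²(Δλ/2) = 0.197270.
c = 2·atan2(√a, √(1−a)) = 0.92045 rad → d = 6371·c ≈ 5864.20 km.

5864 km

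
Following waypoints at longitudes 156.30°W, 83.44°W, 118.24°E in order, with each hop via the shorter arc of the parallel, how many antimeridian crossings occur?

1

Leg 1: -156.30° → -83.44°, shortest Δλ = 72.86° (east) — does not cross 180°.
Leg 2: -83.44° → +118.24°, shortest Δλ = -158.32° (west) — crosses 180°.
Total crossings: 1.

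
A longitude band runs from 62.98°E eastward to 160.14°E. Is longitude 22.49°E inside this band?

Band width going east from +62.98° to +160.14°: ((160.14 − 62.98) mod 360) = 97.16°.
Offset of +22.49° east of the west edge: ((22.49 − 62.98) mod 360) = 319.51°.
319.51° > 97.16° ⇒ outside.

No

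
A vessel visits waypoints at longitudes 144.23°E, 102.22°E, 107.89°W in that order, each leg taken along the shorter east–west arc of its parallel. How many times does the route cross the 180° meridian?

1

Leg 1: +144.23° → +102.22°, shortest Δλ = -42.01° (west) — does not cross 180°.
Leg 2: +102.22° → -107.89°, shortest Δλ = 149.89° (east) — crosses 180°.
Total crossings: 1.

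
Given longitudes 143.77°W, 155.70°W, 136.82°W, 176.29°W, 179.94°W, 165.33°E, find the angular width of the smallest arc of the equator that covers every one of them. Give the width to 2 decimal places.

Sort the longitudes: -179.94°, -176.29°, -155.70°, -143.77°, -136.82°, +165.33°.
Eastward gaps between consecutive values (wrapping around): 3.65°, 20.59°, 11.93°, 6.95°, 302.15°, 14.73°.
Largest gap = 302.15° ⇒ minimal covering band is its complement: 360° − 302.15° = 57.85°.
Band runs from +165.33° eastward to -136.82°, crossing the antimeridian.

57.85°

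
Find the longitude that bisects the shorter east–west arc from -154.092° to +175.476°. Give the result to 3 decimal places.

-169.308°

Signed shortest Δλ from -154.092° to +175.476° is -30.432°.
Midpoint longitude = -154.092° + (-30.432°)/2 = -154.092° − 15.216° = -169.308°.
(The naïve average (-154.092 + +175.476)/2 = 10.692° is on the wrong side of the globe.)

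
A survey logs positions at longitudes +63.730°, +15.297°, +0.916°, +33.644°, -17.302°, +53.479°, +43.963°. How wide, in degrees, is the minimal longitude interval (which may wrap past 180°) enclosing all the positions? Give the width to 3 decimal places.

81.032°

Sort the longitudes: -17.302°, +0.916°, +15.297°, +33.644°, +43.963°, +53.479°, +63.730°.
Eastward gaps between consecutive values (wrapping around): 18.218°, 14.381°, 18.347°, 10.319°, 9.516°, 10.251°, 278.968°.
Largest gap = 278.968° ⇒ minimal covering band is its complement: 360° − 278.968° = 81.032°.
Band runs from -17.302° eastward to +63.730°.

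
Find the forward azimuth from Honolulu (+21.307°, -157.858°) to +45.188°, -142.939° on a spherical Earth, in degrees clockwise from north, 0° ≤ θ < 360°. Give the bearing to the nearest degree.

24°

Δλ = -142.939 − -157.858 = 14.919°.
θ = atan2( sin Δλ · cos φ₂ , cos φ₁ · sin φ₂ − sin φ₁ · cos φ₂ · cos Δλ )
  = atan2(0.18145, 0.41347) = 23.694° → normalised to [0°, 360°): 23.694°.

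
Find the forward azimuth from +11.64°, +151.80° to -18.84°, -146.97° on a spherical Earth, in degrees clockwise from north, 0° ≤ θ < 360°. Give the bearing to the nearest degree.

116°

Δλ = -146.97 − 151.80 = -298.77°; wrapped into (−180°, 180°]: 61.23°.
θ = atan2( sin Δλ · cos φ₂ , cos φ₁ · sin φ₂ − sin φ₁ · cos φ₂ · cos Δλ )
  = atan2(0.82960, -0.40819) = 116.199° → normalised to [0°, 360°): 116.199°.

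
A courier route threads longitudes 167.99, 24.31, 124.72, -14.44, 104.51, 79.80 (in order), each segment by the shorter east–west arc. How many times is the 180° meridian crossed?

Leg 1: +167.99° → +24.31°, shortest Δλ = -143.68° (west) — does not cross 180°.
Leg 2: +24.31° → +124.72°, shortest Δλ = 100.41° (east) — does not cross 180°.
Leg 3: +124.72° → -14.44°, shortest Δλ = -139.16° (west) — does not cross 180°.
Leg 4: -14.44° → +104.51°, shortest Δλ = 118.95° (east) — does not cross 180°.
Leg 5: +104.51° → +79.80°, shortest Δλ = -24.71° (west) — does not cross 180°.
Total crossings: 0.

0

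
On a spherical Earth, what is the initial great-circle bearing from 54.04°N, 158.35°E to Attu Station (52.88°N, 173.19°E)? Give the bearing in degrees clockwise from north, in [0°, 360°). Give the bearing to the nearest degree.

91°

Δλ = 173.19 − 158.35 = 14.84°.
θ = atan2( sin Δλ · cos φ₂ , cos φ₁ · sin φ₂ − sin φ₁ · cos φ₂ · cos Δλ )
  = atan2(0.15457, -0.00395) = 91.464° → normalised to [0°, 360°): 91.464°.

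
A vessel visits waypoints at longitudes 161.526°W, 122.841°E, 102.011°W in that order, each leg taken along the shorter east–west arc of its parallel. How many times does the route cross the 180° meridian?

Leg 1: -161.526° → +122.841°, shortest Δλ = -75.633° (west) — crosses 180°.
Leg 2: +122.841° → -102.011°, shortest Δλ = 135.148° (east) — crosses 180°.
Total crossings: 2.

2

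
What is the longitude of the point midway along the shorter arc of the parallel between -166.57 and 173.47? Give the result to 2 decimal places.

-176.55°

Signed shortest Δλ from -166.57° to +173.47° is -19.96°.
Midpoint longitude = -166.57° + (-19.96°)/2 = -166.57° − 9.98° = -176.55°.
(The naïve average (-166.57 + +173.47)/2 = 3.45° is on the wrong side of the globe.)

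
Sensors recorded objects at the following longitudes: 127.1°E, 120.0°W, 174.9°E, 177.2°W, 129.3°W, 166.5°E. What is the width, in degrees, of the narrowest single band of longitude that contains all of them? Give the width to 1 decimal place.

112.9°

Sort the longitudes: -177.2°, -129.3°, -120.0°, +127.1°, +166.5°, +174.9°.
Eastward gaps between consecutive values (wrapping around): 47.9°, 9.3°, 247.1°, 39.4°, 8.4°, 7.9°.
Largest gap = 247.1° ⇒ minimal covering band is its complement: 360° − 247.1° = 112.9°.
Band runs from +127.1° eastward to -120.0°, crossing the antimeridian.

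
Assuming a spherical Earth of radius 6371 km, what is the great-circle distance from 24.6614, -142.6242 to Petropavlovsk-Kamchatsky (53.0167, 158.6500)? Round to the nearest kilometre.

Δλ = 158.6500 − -142.6242 = 301.2742°; wrapped into (−180°, 180°]: -58.7258°.
Δφ = 53.0167 − 24.6614 = 28.3553°.
a = sin²(Δφ/2) + cos φ₁ · cos φ₂ · sin²(Δλ/2) = 0.191438.
c = 2·atan2(√a, √(1−a)) = 0.90571 rad → d = 6371·c ≈ 5770.30 km.

5770 km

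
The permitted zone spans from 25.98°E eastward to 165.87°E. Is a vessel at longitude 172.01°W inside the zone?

Band width going east from +25.98° to +165.87°: ((165.87 − 25.98) mod 360) = 139.89°.
Offset of -172.01° east of the west edge: ((-172.01 − 25.98) mod 360) = 162.01°.
162.01° > 139.89° ⇒ outside.

No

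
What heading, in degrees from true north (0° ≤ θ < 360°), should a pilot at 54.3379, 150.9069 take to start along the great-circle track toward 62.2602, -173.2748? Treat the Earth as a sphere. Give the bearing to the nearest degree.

52°

Δλ = -173.2748 − 150.9069 = -324.1817°; wrapped into (−180°, 180°]: 35.8183°.
θ = atan2( sin Δλ · cos φ₂ , cos φ₁ · sin φ₂ − sin φ₁ · cos φ₂ · cos Δλ )
  = atan2(0.27239, 0.20935) = 52.456° → normalised to [0°, 360°): 52.456°.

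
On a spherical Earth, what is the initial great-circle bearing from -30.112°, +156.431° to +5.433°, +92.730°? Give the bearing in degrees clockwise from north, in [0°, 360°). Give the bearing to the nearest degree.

289°

Δλ = 92.730 − 156.431 = -63.701°.
θ = atan2( sin Δλ · cos φ₂ , cos φ₁ · sin φ₂ − sin φ₁ · cos φ₂ · cos Δλ )
  = atan2(-0.89247, 0.30318) = -71.237° → normalised to [0°, 360°): 288.763°.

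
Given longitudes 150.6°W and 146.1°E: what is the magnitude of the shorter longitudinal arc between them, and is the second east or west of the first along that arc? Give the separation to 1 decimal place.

63.3° west

Raw difference: 146.1 − -150.6 = 296.7°.
Normalise into (−180°, 180°]: 296.7° − 360° = -63.3°.
Negative ⇒ the second point lies to the west; separation 63.3°.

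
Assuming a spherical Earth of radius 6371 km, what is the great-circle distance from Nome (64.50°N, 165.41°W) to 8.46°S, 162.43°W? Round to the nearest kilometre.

8117 km

Δλ = -162.43 − -165.41 = 2.98°.
Δφ = -8.46 − 64.50 = -72.96°.
a = sin²(Δφ/2) + cos φ₁ · cos φ₂ · sin²(Δλ/2) = 0.353768.
c = 2·atan2(√a, √(1−a)) = 1.27399 rad → d = 6371·c ≈ 8116.62 km.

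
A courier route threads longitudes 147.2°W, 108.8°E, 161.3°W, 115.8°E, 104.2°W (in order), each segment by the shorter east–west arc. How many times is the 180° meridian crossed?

Leg 1: -147.2° → +108.8°, shortest Δλ = -104.0° (west) — crosses 180°.
Leg 2: +108.8° → -161.3°, shortest Δλ = 89.9° (east) — crosses 180°.
Leg 3: -161.3° → +115.8°, shortest Δλ = -82.9° (west) — crosses 180°.
Leg 4: +115.8° → -104.2°, shortest Δλ = 140.0° (east) — crosses 180°.
Total crossings: 4.

4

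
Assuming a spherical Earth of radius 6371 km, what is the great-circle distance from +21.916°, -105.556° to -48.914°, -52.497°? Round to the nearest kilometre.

9465 km

Δλ = -52.497 − -105.556 = 53.059°.
Δφ = -48.914 − 21.916 = -70.830°.
a = sin²(Δφ/2) + cos φ₁ · cos φ₂ · sin²(Δλ/2) = 0.457451.
c = 2·atan2(√a, √(1−a)) = 1.48560 rad → d = 6371·c ≈ 9464.73 km.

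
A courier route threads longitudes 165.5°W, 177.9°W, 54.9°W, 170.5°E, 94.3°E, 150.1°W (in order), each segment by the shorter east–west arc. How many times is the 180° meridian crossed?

2

Leg 1: -165.5° → -177.9°, shortest Δλ = -12.4° (west) — does not cross 180°.
Leg 2: -177.9° → -54.9°, shortest Δλ = 123.0° (east) — does not cross 180°.
Leg 3: -54.9° → +170.5°, shortest Δλ = -134.6° (west) — crosses 180°.
Leg 4: +170.5° → +94.3°, shortest Δλ = -76.2° (west) — does not cross 180°.
Leg 5: +94.3° → -150.1°, shortest Δλ = 115.6° (east) — crosses 180°.
Total crossings: 2.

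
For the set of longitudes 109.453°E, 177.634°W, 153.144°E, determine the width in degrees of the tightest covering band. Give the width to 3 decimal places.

Sort the longitudes: -177.634°, +109.453°, +153.144°.
Eastward gaps between consecutive values (wrapping around): 287.087°, 43.691°, 29.222°.
Largest gap = 287.087° ⇒ minimal covering band is its complement: 360° − 287.087° = 72.913°.
Band runs from +109.453° eastward to -177.634°, crossing the antimeridian.

72.913°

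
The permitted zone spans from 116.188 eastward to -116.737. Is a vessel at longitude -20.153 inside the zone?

No

Band width going east from +116.188° to -116.737°: ((-116.737 − 116.188) mod 360) = 127.075°.
Offset of -20.153° east of the west edge: ((-20.153 − 116.188) mod 360) = 223.659°.
223.659° > 127.075° ⇒ outside.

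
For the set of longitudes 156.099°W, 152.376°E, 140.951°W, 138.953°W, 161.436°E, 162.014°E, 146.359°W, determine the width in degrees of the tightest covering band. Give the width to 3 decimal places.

68.671°

Sort the longitudes: -156.099°, -146.359°, -140.951°, -138.953°, +152.376°, +161.436°, +162.014°.
Eastward gaps between consecutive values (wrapping around): 9.740°, 5.408°, 1.998°, 291.329°, 9.060°, 0.578°, 41.887°.
Largest gap = 291.329° ⇒ minimal covering band is its complement: 360° − 291.329° = 68.671°.
Band runs from +152.376° eastward to -138.953°, crossing the antimeridian.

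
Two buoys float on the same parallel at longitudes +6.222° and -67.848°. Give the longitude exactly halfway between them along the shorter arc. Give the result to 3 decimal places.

Signed shortest Δλ from +6.222° to -67.848° is -74.070°.
Midpoint longitude = +6.222° + (-74.070°)/2 = +6.222° − 37.035° = -30.813°.

-30.813°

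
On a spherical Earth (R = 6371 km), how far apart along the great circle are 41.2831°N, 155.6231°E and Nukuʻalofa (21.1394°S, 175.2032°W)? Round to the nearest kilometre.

Δλ = -175.2032 − 155.6231 = -330.8263°; wrapped into (−180°, 180°]: 29.1737°.
Δφ = -21.1394 − 41.2831 = -62.4225°.
a = sin²(Δφ/2) + cos φ₁ · cos φ₂ · sin²(Δλ/2) = 0.312981.
c = 2·atan2(√a, √(1−a)) = 1.18744 rad → d = 6371·c ≈ 7565.17 km.

7565 km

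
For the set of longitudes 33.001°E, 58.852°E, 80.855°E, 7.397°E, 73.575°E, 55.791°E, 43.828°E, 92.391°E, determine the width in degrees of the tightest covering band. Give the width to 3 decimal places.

Sort the longitudes: +7.397°, +33.001°, +43.828°, +55.791°, +58.852°, +73.575°, +80.855°, +92.391°.
Eastward gaps between consecutive values (wrapping around): 25.604°, 10.827°, 11.963°, 3.061°, 14.723°, 7.280°, 11.536°, 275.006°.
Largest gap = 275.006° ⇒ minimal covering band is its complement: 360° − 275.006° = 84.994°.
Band runs from +7.397° eastward to +92.391°.

84.994°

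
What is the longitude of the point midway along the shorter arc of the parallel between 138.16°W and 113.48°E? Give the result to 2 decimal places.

167.66°E

Signed shortest Δλ from -138.16° to +113.48° is -108.36°.
Midpoint longitude = -138.16° + (-108.36°)/2 = -138.16° − 54.18° = -192.34°.
Normalise into (−180°, 180°]: +167.66°.
(The naïve average (-138.16 + +113.48)/2 = -12.34° is on the wrong side of the globe.)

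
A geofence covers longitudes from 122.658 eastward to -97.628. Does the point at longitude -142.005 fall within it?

Band width going east from +122.658° to -97.628°: ((-97.628 − 122.658) mod 360) = 139.714°.
Offset of -142.005° east of the west edge: ((-142.005 − 122.658) mod 360) = 95.337°.
95.337° ≤ 139.714° ⇒ inside.

Yes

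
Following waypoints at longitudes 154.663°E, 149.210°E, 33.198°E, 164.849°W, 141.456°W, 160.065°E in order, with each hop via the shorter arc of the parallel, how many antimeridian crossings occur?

Leg 1: +154.663° → +149.210°, shortest Δλ = -5.453° (west) — does not cross 180°.
Leg 2: +149.210° → +33.198°, shortest Δλ = -116.012° (west) — does not cross 180°.
Leg 3: +33.198° → -164.849°, shortest Δλ = 161.953° (east) — crosses 180°.
Leg 4: -164.849° → -141.456°, shortest Δλ = 23.393° (east) — does not cross 180°.
Leg 5: -141.456° → +160.065°, shortest Δλ = -58.479° (west) — crosses 180°.
Total crossings: 2.

2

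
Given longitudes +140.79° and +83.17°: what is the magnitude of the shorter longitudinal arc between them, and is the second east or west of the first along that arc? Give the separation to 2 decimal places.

57.62° west

Raw difference: 83.17 − 140.79 = -57.62°.
Normalise into (−180°, 180°]: -57.62° stays -57.62°.
Negative ⇒ the second point lies to the west; separation 57.62°.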